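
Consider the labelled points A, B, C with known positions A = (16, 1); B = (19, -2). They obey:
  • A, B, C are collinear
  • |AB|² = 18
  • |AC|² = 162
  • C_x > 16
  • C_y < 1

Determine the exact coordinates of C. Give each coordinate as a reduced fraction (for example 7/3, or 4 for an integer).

C = (25, -8)

1. C_x = 25  [[A, B, C are collinear ⇒ 3x+3y-51=0] ∩ [|C−(16, 1)|²=162]]
2. C_y = -8  [[A, B, C are collinear ⇒ 3x+3y-51=0] ∩ [|C−(16, 1)|²=162]]
   so C = (25, -8)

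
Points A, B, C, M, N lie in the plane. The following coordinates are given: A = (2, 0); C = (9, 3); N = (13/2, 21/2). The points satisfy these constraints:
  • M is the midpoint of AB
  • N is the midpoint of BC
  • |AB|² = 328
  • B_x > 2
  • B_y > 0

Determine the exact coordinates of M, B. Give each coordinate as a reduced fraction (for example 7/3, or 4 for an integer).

M = (3, 9)
B = (4, 18)

1. B_x = 4  [B = 2·N−C = 2·(13/2, 21/2)−(9, 3)]
2. B_y = 18  [B = 2·N−C = 2·(13/2, 21/2)−(9, 3)]
   so B = (4, 18)
3. M_x = 3  [2·M = A+B = (2, 0)+(4, 18)]
4. M_y = 9  [2·M = A+B = (2, 0)+(4, 18)]
   so M = (3, 9)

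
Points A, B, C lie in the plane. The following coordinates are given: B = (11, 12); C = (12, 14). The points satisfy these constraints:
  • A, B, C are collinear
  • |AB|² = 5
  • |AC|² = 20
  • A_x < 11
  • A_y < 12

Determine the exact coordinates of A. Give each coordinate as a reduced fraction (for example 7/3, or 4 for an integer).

A = (10, 10)

1. A_x = 10  [[A, B, C are collinear ⇒ -2x+1y+10=0] ∩ [|A−(11, 12)|²=5]]
2. A_y = 10  [[A, B, C are collinear ⇒ -2x+1y+10=0] ∩ [|A−(11, 12)|²=5]]
   so A = (10, 10)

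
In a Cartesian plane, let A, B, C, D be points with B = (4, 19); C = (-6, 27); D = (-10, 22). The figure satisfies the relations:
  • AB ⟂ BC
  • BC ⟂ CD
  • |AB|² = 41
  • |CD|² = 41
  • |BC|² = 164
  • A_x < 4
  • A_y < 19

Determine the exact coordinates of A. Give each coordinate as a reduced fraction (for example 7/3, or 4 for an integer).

1. A_x = 0  [[AB ⟂ BC ⇒ 10x-8y+112=0] ∩ [|A−(4, 19)|²=41]]
2. A_y = 14  [[AB ⟂ BC ⇒ 10x-8y+112=0] ∩ [|A−(4, 19)|²=41]]
   so A = (0, 14)

A = (0, 14)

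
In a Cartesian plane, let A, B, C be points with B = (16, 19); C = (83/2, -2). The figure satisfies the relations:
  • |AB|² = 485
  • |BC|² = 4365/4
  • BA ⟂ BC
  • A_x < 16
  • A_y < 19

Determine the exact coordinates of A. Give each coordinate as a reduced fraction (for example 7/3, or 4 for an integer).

1. A_x = 2  [[BA ⟂ BC ⇒ 51/2x-21y-9=0] ∩ [|A−(16, 19)|²=485]]
2. A_y = 2  [[BA ⟂ BC ⇒ 51/2x-21y-9=0] ∩ [|A−(16, 19)|²=485]]
   so A = (2, 2)

A = (2, 2)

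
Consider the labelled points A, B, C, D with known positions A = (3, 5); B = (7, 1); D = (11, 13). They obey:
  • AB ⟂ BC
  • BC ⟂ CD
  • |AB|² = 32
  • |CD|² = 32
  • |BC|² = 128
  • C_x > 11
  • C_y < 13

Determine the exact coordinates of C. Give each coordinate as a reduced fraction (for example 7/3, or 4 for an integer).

C = (15, 9)

1. C_x = 15  [[AB ⟂ BC ⇒ 4x-4y-24=0] ∩ [|C−(11, 13)|²=32]]
2. C_y = 9  [[AB ⟂ BC ⇒ 4x-4y-24=0] ∩ [|C−(11, 13)|²=32]]
   so C = (15, 9)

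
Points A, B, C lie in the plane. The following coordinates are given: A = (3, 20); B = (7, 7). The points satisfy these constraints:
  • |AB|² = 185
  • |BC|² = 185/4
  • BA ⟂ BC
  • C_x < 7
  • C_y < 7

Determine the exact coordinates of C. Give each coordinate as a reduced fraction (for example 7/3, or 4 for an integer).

1. C_x = 1/2  [[BA ⟂ BC ⇒ -4x+13y-63=0] ∩ [|C−(7, 7)|²=185/4]]
2. C_y = 5  [[BA ⟂ BC ⇒ -4x+13y-63=0] ∩ [|C−(7, 7)|²=185/4]]
   so C = (1/2, 5)

C = (1/2, 5)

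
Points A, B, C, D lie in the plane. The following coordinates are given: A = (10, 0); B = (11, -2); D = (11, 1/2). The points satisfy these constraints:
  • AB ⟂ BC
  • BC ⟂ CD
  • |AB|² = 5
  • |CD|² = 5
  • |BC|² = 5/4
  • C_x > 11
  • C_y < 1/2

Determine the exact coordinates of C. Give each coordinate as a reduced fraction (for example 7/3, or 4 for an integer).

1. C_x = 12  [[AB ⟂ BC ⇒ 1x-2y-15=0] ∩ [|C−(11, 1/2)|²=5]]
2. C_y = -3/2  [[AB ⟂ BC ⇒ 1x-2y-15=0] ∩ [|C−(11, 1/2)|²=5]]
   so C = (12, -3/2)

C = (12, -3/2)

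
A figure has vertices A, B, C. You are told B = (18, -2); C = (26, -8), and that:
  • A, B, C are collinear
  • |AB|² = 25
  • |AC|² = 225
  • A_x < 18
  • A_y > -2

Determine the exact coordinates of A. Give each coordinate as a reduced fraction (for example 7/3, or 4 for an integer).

A = (14, 1)

1. A_x = 14  [[A, B, C are collinear ⇒ 6x+8y-92=0] ∩ [|A−(18, -2)|²=25]]
2. A_y = 1  [[A, B, C are collinear ⇒ 6x+8y-92=0] ∩ [|A−(18, -2)|²=25]]
   so A = (14, 1)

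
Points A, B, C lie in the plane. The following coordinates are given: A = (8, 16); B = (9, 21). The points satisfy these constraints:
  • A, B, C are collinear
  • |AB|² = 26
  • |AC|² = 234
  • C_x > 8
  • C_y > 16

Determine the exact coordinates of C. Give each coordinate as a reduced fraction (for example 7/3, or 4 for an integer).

1. C_x = 11  [[A, B, C are collinear ⇒ -5x+1y+24=0] ∩ [|C−(8, 16)|²=234]]
2. C_y = 31  [[A, B, C are collinear ⇒ -5x+1y+24=0] ∩ [|C−(8, 16)|²=234]]
   so C = (11, 31)

C = (11, 31)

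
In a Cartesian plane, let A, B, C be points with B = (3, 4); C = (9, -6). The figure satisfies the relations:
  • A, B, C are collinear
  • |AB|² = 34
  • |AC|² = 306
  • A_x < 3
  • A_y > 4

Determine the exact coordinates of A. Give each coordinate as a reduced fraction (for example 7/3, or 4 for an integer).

A = (0, 9)

1. A_x = 0  [[A, B, C are collinear ⇒ 10x+6y-54=0] ∩ [|A−(3, 4)|²=34]]
2. A_y = 9  [[A, B, C are collinear ⇒ 10x+6y-54=0] ∩ [|A−(3, 4)|²=34]]
   so A = (0, 9)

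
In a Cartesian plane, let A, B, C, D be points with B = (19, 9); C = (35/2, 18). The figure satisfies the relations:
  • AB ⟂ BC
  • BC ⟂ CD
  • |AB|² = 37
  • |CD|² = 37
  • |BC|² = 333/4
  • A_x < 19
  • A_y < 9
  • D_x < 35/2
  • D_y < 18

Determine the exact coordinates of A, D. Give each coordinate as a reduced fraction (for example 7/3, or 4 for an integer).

1. A_x = 13  [[AB ⟂ BC ⇒ 3/2x-9y+105/2=0] ∩ [|A−(19, 9)|²=37]]
2. A_y = 8  [[AB ⟂ BC ⇒ 3/2x-9y+105/2=0] ∩ [|A−(19, 9)|²=37]]
   so A = (13, 8)
3. D_x = 23/2  [[BC ⟂ CD ⇒ -3/2x+9y-543/4=0] ∩ [|D−(35/2, 18)|²=37]]
4. D_y = 17  [[BC ⟂ CD ⇒ -3/2x+9y-543/4=0] ∩ [|D−(35/2, 18)|²=37]]
   so D = (23/2, 17)

A = (13, 8)
D = (23/2, 17)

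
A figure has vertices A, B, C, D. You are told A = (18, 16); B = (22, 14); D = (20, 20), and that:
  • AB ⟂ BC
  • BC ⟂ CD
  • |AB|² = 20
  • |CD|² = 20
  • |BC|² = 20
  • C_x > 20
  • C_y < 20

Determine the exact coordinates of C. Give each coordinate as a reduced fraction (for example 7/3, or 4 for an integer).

C = (24, 18)

1. C_x = 24  [[AB ⟂ BC ⇒ 4x-2y-60=0] ∩ [|C−(20, 20)|²=20]]
2. C_y = 18  [[AB ⟂ BC ⇒ 4x-2y-60=0] ∩ [|C−(20, 20)|²=20]]
   so C = (24, 18)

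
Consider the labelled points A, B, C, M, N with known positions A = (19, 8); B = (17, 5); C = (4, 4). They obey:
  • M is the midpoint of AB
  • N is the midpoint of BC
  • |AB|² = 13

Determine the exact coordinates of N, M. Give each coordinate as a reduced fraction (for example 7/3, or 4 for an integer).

1. M_x = 18  [2·M = A+B = (19, 8)+(17, 5)]
2. M_y = 13/2  [2·M = A+B = (19, 8)+(17, 5)]
   so M = (18, 13/2)
3. N_x = 21/2  [2·N = B+C = (17, 5)+(4, 4)]
4. N_y = 9/2  [2·N = B+C = (17, 5)+(4, 4)]
   so N = (21/2, 9/2)

N = (21/2, 9/2)
M = (18, 13/2)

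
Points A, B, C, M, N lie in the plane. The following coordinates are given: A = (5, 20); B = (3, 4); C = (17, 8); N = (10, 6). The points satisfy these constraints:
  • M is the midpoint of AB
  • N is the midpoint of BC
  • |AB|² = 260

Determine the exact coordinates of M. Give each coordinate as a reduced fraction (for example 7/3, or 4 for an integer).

1. M_x = 4  [2·M = A+B = (5, 20)+(3, 4)]
2. M_y = 12  [2·M = A+B = (5, 20)+(3, 4)]
   so M = (4, 12)

M = (4, 12)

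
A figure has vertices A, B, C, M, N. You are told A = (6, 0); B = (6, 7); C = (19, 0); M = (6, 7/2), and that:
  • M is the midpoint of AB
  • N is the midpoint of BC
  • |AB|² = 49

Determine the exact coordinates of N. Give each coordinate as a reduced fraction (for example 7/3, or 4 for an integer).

1. N_x = 25/2  [2·N = B+C = (6, 7)+(19, 0)]
2. N_y = 7/2  [2·N = B+C = (6, 7)+(19, 0)]
   so N = (25/2, 7/2)

N = (25/2, 7/2)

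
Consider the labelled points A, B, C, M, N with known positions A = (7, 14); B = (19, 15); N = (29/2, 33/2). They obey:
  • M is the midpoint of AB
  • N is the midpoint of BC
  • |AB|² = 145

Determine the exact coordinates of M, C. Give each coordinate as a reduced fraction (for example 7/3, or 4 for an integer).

M = (13, 29/2)
C = (10, 18)

1. M_x = 13  [2·M = A+B = (7, 14)+(19, 15)]
2. M_y = 29/2  [2·M = A+B = (7, 14)+(19, 15)]
   so M = (13, 29/2)
3. C_x = 10  [C = 2·N−B = 2·(29/2, 33/2)−(19, 15)]
4. C_y = 18  [C = 2·N−B = 2·(29/2, 33/2)−(19, 15)]
   so C = (10, 18)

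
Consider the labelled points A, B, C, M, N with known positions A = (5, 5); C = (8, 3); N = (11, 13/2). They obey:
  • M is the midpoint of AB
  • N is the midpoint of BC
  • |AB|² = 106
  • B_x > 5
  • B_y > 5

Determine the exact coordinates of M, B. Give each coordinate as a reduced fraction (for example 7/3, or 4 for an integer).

1. B_x = 14  [B = 2·N−C = 2·(11, 13/2)−(8, 3)]
2. B_y = 10  [B = 2·N−C = 2·(11, 13/2)−(8, 3)]
   so B = (14, 10)
3. M_x = 19/2  [2·M = A+B = (5, 5)+(14, 10)]
4. M_y = 15/2  [2·M = A+B = (5, 5)+(14, 10)]
   so M = (19/2, 15/2)

M = (19/2, 15/2)
B = (14, 10)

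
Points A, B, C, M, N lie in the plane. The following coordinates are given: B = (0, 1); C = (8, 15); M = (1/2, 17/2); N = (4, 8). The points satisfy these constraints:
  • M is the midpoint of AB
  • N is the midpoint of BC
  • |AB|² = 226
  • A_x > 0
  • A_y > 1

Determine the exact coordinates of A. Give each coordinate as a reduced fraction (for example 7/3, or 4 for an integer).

1. A_x = 1  [A = 2·M−B = 2·(1/2, 17/2)−(0, 1)]
2. A_y = 16  [A = 2·M−B = 2·(1/2, 17/2)−(0, 1)]
   so A = (1, 16)

A = (1, 16)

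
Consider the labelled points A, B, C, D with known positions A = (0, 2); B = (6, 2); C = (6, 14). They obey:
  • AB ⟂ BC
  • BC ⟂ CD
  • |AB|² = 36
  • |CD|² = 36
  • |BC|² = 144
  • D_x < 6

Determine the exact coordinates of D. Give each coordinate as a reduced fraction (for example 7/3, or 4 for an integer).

D = (0, 14)

1. D_x = 0  [[BC ⟂ CD ⇒ 12y-168=0] ∩ [|D−(6, 14)|²=36]]
2. D_y = 14  [[BC ⟂ CD ⇒ 12y-168=0] ∩ [|D−(6, 14)|²=36]]
   so D = (0, 14)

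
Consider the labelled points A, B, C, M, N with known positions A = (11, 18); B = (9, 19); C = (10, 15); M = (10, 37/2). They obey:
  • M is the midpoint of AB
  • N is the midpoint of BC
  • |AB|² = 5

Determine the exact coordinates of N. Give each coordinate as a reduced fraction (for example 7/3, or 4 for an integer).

N = (19/2, 17)

1. N_x = 19/2  [2·N = B+C = (9, 19)+(10, 15)]
2. N_y = 17  [2·N = B+C = (9, 19)+(10, 15)]
   so N = (19/2, 17)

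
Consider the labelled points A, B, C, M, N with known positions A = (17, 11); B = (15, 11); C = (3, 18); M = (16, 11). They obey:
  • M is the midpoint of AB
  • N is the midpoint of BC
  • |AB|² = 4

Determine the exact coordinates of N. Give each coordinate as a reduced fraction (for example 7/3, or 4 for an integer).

N = (9, 29/2)

1. N_x = 9  [2·N = B+C = (15, 11)+(3, 18)]
2. N_y = 29/2  [2·N = B+C = (15, 11)+(3, 18)]
   so N = (9, 29/2)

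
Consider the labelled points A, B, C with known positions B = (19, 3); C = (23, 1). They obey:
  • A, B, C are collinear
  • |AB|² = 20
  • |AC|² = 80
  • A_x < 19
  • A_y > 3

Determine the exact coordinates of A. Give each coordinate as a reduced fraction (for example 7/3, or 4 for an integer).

A = (15, 5)

1. A_x = 15  [[A, B, C are collinear ⇒ 2x+4y-50=0] ∩ [|A−(19, 3)|²=20]]
2. A_y = 5  [[A, B, C are collinear ⇒ 2x+4y-50=0] ∩ [|A−(19, 3)|²=20]]
   so A = (15, 5)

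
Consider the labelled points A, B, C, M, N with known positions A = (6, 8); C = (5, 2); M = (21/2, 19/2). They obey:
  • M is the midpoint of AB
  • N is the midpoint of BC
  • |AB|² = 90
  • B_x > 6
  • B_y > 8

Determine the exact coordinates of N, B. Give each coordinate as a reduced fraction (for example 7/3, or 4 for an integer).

1. B_x = 15  [B = 2·M−A = 2·(21/2, 19/2)−(6, 8)]
2. B_y = 11  [B = 2·M−A = 2·(21/2, 19/2)−(6, 8)]
   so B = (15, 11)
3. N_x = 10  [2·N = B+C = (15, 11)+(5, 2)]
4. N_y = 13/2  [2·N = B+C = (15, 11)+(5, 2)]
   so N = (10, 13/2)

N = (10, 13/2)
B = (15, 11)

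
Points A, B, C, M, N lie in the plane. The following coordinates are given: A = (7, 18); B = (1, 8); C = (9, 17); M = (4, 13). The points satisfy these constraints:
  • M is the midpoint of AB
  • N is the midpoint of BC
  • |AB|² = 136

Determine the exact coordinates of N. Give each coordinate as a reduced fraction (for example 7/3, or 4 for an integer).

N = (5, 25/2)

1. N_x = 5  [2·N = B+C = (1, 8)+(9, 17)]
2. N_y = 25/2  [2·N = B+C = (1, 8)+(9, 17)]
   so N = (5, 25/2)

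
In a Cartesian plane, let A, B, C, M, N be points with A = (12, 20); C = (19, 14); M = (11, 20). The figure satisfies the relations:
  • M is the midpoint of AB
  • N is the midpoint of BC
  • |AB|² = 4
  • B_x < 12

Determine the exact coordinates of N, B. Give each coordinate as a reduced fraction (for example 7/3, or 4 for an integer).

N = (29/2, 17)
B = (10, 20)

1. B_x = 10  [B = 2·M−A = 2·(11, 20)−(12, 20)]
2. B_y = 20  [B = 2·M−A = 2·(11, 20)−(12, 20)]
   so B = (10, 20)
3. N_x = 29/2  [2·N = B+C = (10, 20)+(19, 14)]
4. N_y = 17  [2·N = B+C = (10, 20)+(19, 14)]
   so N = (29/2, 17)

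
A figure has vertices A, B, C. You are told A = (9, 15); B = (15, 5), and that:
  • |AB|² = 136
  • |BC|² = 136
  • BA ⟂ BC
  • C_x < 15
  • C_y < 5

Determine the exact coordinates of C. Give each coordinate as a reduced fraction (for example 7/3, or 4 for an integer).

1. C_x = 5  [[BA ⟂ BC ⇒ -6x+10y+40=0] ∩ [|C−(15, 5)|²=136]]
2. C_y = -1  [[BA ⟂ BC ⇒ -6x+10y+40=0] ∩ [|C−(15, 5)|²=136]]
   so C = (5, -1)

C = (5, -1)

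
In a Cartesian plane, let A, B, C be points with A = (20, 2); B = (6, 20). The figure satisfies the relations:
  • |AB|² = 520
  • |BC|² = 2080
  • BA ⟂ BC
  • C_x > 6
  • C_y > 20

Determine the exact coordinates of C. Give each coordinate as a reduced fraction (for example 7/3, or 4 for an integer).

1. C_x = 42  [[BA ⟂ BC ⇒ 14x-18y+276=0] ∩ [|C−(6, 20)|²=2080]]
2. C_y = 48  [[BA ⟂ BC ⇒ 14x-18y+276=0] ∩ [|C−(6, 20)|²=2080]]
   so C = (42, 48)

C = (42, 48)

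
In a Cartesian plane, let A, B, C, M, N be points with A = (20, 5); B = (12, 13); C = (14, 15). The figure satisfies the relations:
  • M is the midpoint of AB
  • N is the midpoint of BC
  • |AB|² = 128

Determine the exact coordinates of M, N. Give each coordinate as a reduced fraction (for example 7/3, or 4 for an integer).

1. M_x = 16  [2·M = A+B = (20, 5)+(12, 13)]
2. M_y = 9  [2·M = A+B = (20, 5)+(12, 13)]
   so M = (16, 9)
3. N_x = 13  [2·N = B+C = (12, 13)+(14, 15)]
4. N_y = 14  [2·N = B+C = (12, 13)+(14, 15)]
   so N = (13, 14)

M = (16, 9)
N = (13, 14)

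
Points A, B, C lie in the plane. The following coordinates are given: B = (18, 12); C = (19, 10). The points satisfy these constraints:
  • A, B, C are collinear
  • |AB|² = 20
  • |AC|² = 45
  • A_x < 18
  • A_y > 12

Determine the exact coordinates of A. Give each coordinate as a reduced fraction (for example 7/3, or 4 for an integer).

1. A_x = 16  [[A, B, C are collinear ⇒ 2x+1y-48=0] ∩ [|A−(18, 12)|²=20]]
2. A_y = 16  [[A, B, C are collinear ⇒ 2x+1y-48=0] ∩ [|A−(18, 12)|²=20]]
   so A = (16, 16)

A = (16, 16)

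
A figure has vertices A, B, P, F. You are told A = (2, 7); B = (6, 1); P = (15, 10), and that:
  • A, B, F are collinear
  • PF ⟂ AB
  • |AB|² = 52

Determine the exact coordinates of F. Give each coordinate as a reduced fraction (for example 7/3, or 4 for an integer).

1. F_x = 60/13  [[A, B, F are collinear ⇒ 6x+4y-40=0] ∩ [PF ⟂ AB ⇒ 4x-6y=0]]
2. F_y = 40/13  [[A, B, F are collinear ⇒ 6x+4y-40=0] ∩ [PF ⟂ AB ⇒ 4x-6y=0]]
   so F = (60/13, 40/13)

F = (60/13, 40/13)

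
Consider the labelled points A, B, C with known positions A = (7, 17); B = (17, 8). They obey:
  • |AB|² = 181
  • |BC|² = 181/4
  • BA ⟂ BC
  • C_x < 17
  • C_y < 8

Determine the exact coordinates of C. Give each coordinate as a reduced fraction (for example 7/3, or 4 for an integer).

1. C_x = 25/2  [[BA ⟂ BC ⇒ -10x+9y+98=0] ∩ [|C−(17, 8)|²=181/4]]
2. C_y = 3  [[BA ⟂ BC ⇒ -10x+9y+98=0] ∩ [|C−(17, 8)|²=181/4]]
   so C = (25/2, 3)

C = (25/2, 3)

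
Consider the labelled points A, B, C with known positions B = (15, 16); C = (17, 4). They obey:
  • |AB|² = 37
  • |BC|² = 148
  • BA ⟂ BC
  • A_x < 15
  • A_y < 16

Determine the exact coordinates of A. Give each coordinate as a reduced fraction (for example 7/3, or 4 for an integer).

A = (9, 15)

1. A_x = 9  [[BA ⟂ BC ⇒ 2x-12y+162=0] ∩ [|A−(15, 16)|²=37]]
2. A_y = 15  [[BA ⟂ BC ⇒ 2x-12y+162=0] ∩ [|A−(15, 16)|²=37]]
   so A = (9, 15)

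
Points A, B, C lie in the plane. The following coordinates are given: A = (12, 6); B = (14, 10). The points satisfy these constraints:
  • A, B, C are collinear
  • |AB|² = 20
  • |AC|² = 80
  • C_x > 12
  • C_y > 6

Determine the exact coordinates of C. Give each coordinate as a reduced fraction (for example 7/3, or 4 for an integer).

1. C_x = 16  [[A, B, C are collinear ⇒ -4x+2y+36=0] ∩ [|C−(12, 6)|²=80]]
2. C_y = 14  [[A, B, C are collinear ⇒ -4x+2y+36=0] ∩ [|C−(12, 6)|²=80]]
   so C = (16, 14)

C = (16, 14)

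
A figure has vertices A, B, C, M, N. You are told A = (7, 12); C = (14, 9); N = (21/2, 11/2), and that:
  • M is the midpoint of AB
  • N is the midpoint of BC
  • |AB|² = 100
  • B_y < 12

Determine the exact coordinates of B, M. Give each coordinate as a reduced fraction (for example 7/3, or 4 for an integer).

B = (7, 2)
M = (7, 7)

1. B_x = 7  [B = 2·N−C = 2·(21/2, 11/2)−(14, 9)]
2. B_y = 2  [B = 2·N−C = 2·(21/2, 11/2)−(14, 9)]
   so B = (7, 2)
3. M_x = 7  [2·M = A+B = (7, 12)+(7, 2)]
4. M_y = 7  [2·M = A+B = (7, 12)+(7, 2)]
   so M = (7, 7)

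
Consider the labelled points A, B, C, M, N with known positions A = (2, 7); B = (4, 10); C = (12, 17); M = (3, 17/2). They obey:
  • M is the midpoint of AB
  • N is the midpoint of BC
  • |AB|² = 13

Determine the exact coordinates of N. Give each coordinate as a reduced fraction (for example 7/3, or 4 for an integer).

1. N_x = 8  [2·N = B+C = (4, 10)+(12, 17)]
2. N_y = 27/2  [2·N = B+C = (4, 10)+(12, 17)]
   so N = (8, 27/2)

N = (8, 27/2)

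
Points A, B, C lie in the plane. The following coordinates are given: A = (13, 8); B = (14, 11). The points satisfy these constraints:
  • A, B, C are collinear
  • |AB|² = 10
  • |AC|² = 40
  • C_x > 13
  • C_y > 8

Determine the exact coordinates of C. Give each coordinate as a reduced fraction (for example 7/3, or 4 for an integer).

C = (15, 14)

1. C_x = 15  [[A, B, C are collinear ⇒ -3x+1y+31=0] ∩ [|C−(13, 8)|²=40]]
2. C_y = 14  [[A, B, C are collinear ⇒ -3x+1y+31=0] ∩ [|C−(13, 8)|²=40]]
   so C = (15, 14)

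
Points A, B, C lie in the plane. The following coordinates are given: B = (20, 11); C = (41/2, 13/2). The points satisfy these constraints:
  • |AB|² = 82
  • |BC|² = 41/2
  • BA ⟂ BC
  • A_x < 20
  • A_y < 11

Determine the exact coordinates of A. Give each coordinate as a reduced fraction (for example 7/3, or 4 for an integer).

A = (11, 10)

1. A_x = 11  [[BA ⟂ BC ⇒ 1/2x-9/2y+79/2=0] ∩ [|A−(20, 11)|²=82]]
2. A_y = 10  [[BA ⟂ BC ⇒ 1/2x-9/2y+79/2=0] ∩ [|A−(20, 11)|²=82]]
   so A = (11, 10)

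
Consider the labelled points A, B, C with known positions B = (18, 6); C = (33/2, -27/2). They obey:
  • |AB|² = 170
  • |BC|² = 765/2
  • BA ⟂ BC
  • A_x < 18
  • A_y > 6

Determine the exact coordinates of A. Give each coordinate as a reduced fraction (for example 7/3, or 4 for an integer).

A = (5, 7)

1. A_x = 5  [[BA ⟂ BC ⇒ -3/2x-39/2y+144=0] ∩ [|A−(18, 6)|²=170]]
2. A_y = 7  [[BA ⟂ BC ⇒ -3/2x-39/2y+144=0] ∩ [|A−(18, 6)|²=170]]
   so A = (5, 7)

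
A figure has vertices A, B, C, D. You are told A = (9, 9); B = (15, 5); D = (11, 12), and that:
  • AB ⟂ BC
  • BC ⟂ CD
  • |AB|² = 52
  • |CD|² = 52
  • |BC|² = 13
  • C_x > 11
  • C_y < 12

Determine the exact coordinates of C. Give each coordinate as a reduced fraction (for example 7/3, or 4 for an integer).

C = (17, 8)

1. C_x = 17  [[AB ⟂ BC ⇒ 6x-4y-70=0] ∩ [|C−(11, 12)|²=52]]
2. C_y = 8  [[AB ⟂ BC ⇒ 6x-4y-70=0] ∩ [|C−(11, 12)|²=52]]
   so C = (17, 8)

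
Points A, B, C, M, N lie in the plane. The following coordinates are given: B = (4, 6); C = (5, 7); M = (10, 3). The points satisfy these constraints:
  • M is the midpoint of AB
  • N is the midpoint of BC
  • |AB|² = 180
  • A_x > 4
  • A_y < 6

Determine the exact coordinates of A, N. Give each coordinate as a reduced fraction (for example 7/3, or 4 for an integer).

1. A_x = 16  [A = 2·M−B = 2·(10, 3)−(4, 6)]
2. A_y = 0  [A = 2·M−B = 2·(10, 3)−(4, 6)]
   so A = (16, 0)
3. N_x = 9/2  [2·N = B+C = (4, 6)+(5, 7)]
4. N_y = 13/2  [2·N = B+C = (4, 6)+(5, 7)]
   so N = (9/2, 13/2)

A = (16, 0)
N = (9/2, 13/2)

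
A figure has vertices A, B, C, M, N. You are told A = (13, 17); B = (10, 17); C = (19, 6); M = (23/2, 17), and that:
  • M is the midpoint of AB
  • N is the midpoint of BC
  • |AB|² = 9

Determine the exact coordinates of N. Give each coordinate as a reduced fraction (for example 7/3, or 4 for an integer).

1. N_x = 29/2  [2·N = B+C = (10, 17)+(19, 6)]
2. N_y = 23/2  [2·N = B+C = (10, 17)+(19, 6)]
   so N = (29/2, 23/2)

N = (29/2, 23/2)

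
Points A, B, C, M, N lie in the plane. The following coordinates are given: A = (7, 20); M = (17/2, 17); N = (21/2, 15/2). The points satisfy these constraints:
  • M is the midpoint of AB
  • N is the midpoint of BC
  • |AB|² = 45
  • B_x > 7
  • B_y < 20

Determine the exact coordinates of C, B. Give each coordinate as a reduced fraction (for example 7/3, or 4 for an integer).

1. B_x = 10  [B = 2·M−A = 2·(17/2, 17)−(7, 20)]
2. B_y = 14  [B = 2·M−A = 2·(17/2, 17)−(7, 20)]
   so B = (10, 14)
3. C_x = 11  [C = 2·N−B = 2·(21/2, 15/2)−(10, 14)]
4. C_y = 1  [C = 2·N−B = 2·(21/2, 15/2)−(10, 14)]
   so C = (11, 1)

C = (11, 1)
B = (10, 14)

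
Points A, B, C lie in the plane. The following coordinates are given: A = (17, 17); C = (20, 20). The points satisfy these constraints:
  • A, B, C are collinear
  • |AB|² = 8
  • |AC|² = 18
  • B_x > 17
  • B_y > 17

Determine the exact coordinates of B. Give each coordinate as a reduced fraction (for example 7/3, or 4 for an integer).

B = (19, 19)

1. B_x = 19  [[A, B, C are collinear ⇒ 3x-3y=0] ∩ [|B−(17, 17)|²=8]]
2. B_y = 19  [[A, B, C are collinear ⇒ 3x-3y=0] ∩ [|B−(17, 17)|²=8]]
   so B = (19, 19)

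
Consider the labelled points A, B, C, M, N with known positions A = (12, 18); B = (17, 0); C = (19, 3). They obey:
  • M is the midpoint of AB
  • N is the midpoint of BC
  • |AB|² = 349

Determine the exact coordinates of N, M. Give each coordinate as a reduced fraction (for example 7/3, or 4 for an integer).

1. M_x = 29/2  [2·M = A+B = (12, 18)+(17, 0)]
2. M_y = 9  [2·M = A+B = (12, 18)+(17, 0)]
   so M = (29/2, 9)
3. N_x = 18  [2·N = B+C = (17, 0)+(19, 3)]
4. N_y = 3/2  [2·N = B+C = (17, 0)+(19, 3)]
   so N = (18, 3/2)

N = (18, 3/2)
M = (29/2, 9)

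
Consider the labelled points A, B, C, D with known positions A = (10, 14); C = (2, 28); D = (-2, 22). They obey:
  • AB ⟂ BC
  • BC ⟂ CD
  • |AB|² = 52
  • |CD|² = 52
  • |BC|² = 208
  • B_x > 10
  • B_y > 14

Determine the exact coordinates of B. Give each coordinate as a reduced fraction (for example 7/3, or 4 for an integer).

1. B_x = 14  [[BC ⟂ CD ⇒ 4x+6y-176=0] ∩ [|B−(10, 14)|²=52]]
2. B_y = 20  [[BC ⟂ CD ⇒ 4x+6y-176=0] ∩ [|B−(10, 14)|²=52]]
   so B = (14, 20)

B = (14, 20)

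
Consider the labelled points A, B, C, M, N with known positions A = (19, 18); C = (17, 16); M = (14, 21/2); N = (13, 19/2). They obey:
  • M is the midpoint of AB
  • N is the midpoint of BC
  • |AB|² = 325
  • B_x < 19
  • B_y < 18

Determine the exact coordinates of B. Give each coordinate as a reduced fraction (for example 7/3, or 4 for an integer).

1. B_x = 9  [B = 2·M−A = 2·(14, 21/2)−(19, 18)]
2. B_y = 3  [B = 2·M−A = 2·(14, 21/2)−(19, 18)]
   so B = (9, 3)

B = (9, 3)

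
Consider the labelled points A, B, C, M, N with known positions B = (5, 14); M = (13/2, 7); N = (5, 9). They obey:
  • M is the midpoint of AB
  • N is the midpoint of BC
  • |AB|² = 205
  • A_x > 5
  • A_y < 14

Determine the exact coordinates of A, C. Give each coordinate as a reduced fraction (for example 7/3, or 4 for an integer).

A = (8, 0)
C = (5, 4)

1. A_x = 8  [A = 2·M−B = 2·(13/2, 7)−(5, 14)]
2. A_y = 0  [A = 2·M−B = 2·(13/2, 7)−(5, 14)]
   so A = (8, 0)
3. C_x = 5  [C = 2·N−B = 2·(5, 9)−(5, 14)]
4. C_y = 4  [C = 2·N−B = 2·(5, 9)−(5, 14)]
   so C = (5, 4)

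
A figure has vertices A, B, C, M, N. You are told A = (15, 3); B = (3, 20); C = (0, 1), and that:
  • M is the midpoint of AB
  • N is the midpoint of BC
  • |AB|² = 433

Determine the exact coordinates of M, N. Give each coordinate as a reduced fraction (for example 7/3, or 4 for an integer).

1. M_x = 9  [2·M = A+B = (15, 3)+(3, 20)]
2. M_y = 23/2  [2·M = A+B = (15, 3)+(3, 20)]
   so M = (9, 23/2)
3. N_x = 3/2  [2·N = B+C = (3, 20)+(0, 1)]
4. N_y = 21/2  [2·N = B+C = (3, 20)+(0, 1)]
   so N = (3/2, 21/2)

M = (9, 23/2)
N = (3/2, 21/2)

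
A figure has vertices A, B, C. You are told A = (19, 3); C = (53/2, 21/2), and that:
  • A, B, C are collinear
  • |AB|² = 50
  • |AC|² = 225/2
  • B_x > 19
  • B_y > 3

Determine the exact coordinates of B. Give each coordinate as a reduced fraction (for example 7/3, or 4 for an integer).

1. B_x = 24  [[A, B, C are collinear ⇒ 15/2x-15/2y-120=0] ∩ [|B−(19, 3)|²=50]]
2. B_y = 8  [[A, B, C are collinear ⇒ 15/2x-15/2y-120=0] ∩ [|B−(19, 3)|²=50]]
   so B = (24, 8)

B = (24, 8)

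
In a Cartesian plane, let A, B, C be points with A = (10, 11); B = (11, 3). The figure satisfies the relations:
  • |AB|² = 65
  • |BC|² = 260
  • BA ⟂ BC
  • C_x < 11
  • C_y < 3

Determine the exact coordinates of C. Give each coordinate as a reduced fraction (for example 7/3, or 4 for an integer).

1. C_x = -5  [[BA ⟂ BC ⇒ -1x+8y-13=0] ∩ [|C−(11, 3)|²=260]]
2. C_y = 1  [[BA ⟂ BC ⇒ -1x+8y-13=0] ∩ [|C−(11, 3)|²=260]]
   so C = (-5, 1)

C = (-5, 1)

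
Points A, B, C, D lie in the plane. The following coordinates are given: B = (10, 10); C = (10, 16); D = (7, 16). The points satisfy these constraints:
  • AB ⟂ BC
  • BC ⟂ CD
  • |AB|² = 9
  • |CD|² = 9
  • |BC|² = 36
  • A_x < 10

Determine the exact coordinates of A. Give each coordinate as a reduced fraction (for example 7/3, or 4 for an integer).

1. A_x = 7  [[AB ⟂ BC ⇒ -6y+60=0] ∩ [|A−(10, 10)|²=9]]
2. A_y = 10  [[AB ⟂ BC ⇒ -6y+60=0] ∩ [|A−(10, 10)|²=9]]
   so A = (7, 10)

A = (7, 10)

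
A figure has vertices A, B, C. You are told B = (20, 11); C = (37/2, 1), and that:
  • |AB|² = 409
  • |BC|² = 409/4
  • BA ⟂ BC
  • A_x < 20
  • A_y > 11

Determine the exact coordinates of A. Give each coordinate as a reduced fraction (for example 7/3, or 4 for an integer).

A = (0, 14)

1. A_x = 0  [[BA ⟂ BC ⇒ -3/2x-10y+140=0] ∩ [|A−(20, 11)|²=409]]
2. A_y = 14  [[BA ⟂ BC ⇒ -3/2x-10y+140=0] ∩ [|A−(20, 11)|²=409]]
   so A = (0, 14)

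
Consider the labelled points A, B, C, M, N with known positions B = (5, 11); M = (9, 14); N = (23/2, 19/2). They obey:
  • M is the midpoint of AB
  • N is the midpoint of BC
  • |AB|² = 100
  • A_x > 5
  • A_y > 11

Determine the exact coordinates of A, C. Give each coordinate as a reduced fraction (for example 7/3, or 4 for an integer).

A = (13, 17)
C = (18, 8)

1. A_x = 13  [A = 2·M−B = 2·(9, 14)−(5, 11)]
2. A_y = 17  [A = 2·M−B = 2·(9, 14)−(5, 11)]
   so A = (13, 17)
3. C_x = 18  [C = 2·N−B = 2·(23/2, 19/2)−(5, 11)]
4. C_y = 8  [C = 2·N−B = 2·(23/2, 19/2)−(5, 11)]
   so C = (18, 8)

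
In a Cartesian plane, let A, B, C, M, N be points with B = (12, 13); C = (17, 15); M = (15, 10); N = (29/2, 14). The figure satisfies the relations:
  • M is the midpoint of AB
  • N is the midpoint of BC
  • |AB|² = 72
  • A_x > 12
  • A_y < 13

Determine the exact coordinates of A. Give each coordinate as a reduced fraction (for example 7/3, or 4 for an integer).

1. A_x = 18  [A = 2·M−B = 2·(15, 10)−(12, 13)]
2. A_y = 7  [A = 2·M−B = 2·(15, 10)−(12, 13)]
   so A = (18, 7)

A = (18, 7)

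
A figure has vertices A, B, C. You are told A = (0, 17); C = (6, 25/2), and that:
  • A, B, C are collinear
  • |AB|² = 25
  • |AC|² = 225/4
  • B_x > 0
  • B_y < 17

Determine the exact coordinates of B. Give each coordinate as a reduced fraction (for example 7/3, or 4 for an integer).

B = (4, 14)

1. B_x = 4  [[A, B, C are collinear ⇒ -9/2x-6y+102=0] ∩ [|B−(0, 17)|²=25]]
2. B_y = 14  [[A, B, C are collinear ⇒ -9/2x-6y+102=0] ∩ [|B−(0, 17)|²=25]]
   so B = (4, 14)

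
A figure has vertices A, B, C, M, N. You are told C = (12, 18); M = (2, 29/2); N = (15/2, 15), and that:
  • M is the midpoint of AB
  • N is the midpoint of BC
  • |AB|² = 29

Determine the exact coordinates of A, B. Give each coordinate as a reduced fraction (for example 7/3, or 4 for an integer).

A = (1, 17)
B = (3, 12)

1. B_x = 3  [B = 2·N−C = 2·(15/2, 15)−(12, 18)]
2. B_y = 12  [B = 2·N−C = 2·(15/2, 15)−(12, 18)]
   so B = (3, 12)
3. A_x = 1  [A = 2·M−B = 2·(2, 29/2)−(3, 12)]
4. A_y = 17  [A = 2·M−B = 2·(2, 29/2)−(3, 12)]
   so A = (1, 17)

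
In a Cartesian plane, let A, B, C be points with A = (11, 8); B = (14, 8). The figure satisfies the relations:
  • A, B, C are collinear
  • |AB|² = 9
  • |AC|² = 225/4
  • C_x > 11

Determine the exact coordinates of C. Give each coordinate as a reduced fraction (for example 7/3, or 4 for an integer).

1. C_x = 37/2  [[A, B, C are collinear ⇒ 3y-24=0] ∩ [|C−(11, 8)|²=225/4]]
2. C_y = 8  [[A, B, C are collinear ⇒ 3y-24=0] ∩ [|C−(11, 8)|²=225/4]]
   so C = (37/2, 8)

C = (37/2, 8)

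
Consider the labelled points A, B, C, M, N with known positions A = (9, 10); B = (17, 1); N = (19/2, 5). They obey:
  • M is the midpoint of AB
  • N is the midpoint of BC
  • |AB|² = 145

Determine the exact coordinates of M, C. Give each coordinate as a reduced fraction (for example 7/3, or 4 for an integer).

1. M_x = 13  [2·M = A+B = (9, 10)+(17, 1)]
2. M_y = 11/2  [2·M = A+B = (9, 10)+(17, 1)]
   so M = (13, 11/2)
3. C_x = 2  [C = 2·N−B = 2·(19/2, 5)−(17, 1)]
4. C_y = 9  [C = 2·N−B = 2·(19/2, 5)−(17, 1)]
   so C = (2, 9)

M = (13, 11/2)
C = (2, 9)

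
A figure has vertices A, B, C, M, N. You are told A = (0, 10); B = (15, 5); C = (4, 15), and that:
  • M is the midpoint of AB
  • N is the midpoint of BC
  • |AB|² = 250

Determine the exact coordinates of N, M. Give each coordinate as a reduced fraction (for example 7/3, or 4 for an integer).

N = (19/2, 10)
M = (15/2, 15/2)

1. M_x = 15/2  [2·M = A+B = (0, 10)+(15, 5)]
2. M_y = 15/2  [2·M = A+B = (0, 10)+(15, 5)]
   so M = (15/2, 15/2)
3. N_x = 19/2  [2·N = B+C = (15, 5)+(4, 15)]
4. N_y = 10  [2·N = B+C = (15, 5)+(4, 15)]
   so N = (19/2, 10)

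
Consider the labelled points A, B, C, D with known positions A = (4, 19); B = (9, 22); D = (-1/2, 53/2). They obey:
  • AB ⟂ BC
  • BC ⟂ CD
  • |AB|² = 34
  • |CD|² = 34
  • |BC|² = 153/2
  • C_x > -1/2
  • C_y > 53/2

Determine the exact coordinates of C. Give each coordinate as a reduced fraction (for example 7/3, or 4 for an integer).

1. C_x = 9/2  [[AB ⟂ BC ⇒ 5x+3y-111=0] ∩ [|C−(-1/2, 53/2)|²=34]]
2. C_y = 59/2  [[AB ⟂ BC ⇒ 5x+3y-111=0] ∩ [|C−(-1/2, 53/2)|²=34]]
   so C = (9/2, 59/2)

C = (9/2, 59/2)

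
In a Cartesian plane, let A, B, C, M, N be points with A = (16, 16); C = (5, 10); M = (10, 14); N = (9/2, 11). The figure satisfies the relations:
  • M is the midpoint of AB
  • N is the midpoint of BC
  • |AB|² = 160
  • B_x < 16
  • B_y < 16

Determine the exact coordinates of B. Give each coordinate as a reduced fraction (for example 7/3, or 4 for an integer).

1. B_x = 4  [B = 2·M−A = 2·(10, 14)−(16, 16)]
2. B_y = 12  [B = 2·M−A = 2·(10, 14)−(16, 16)]
   so B = (4, 12)

B = (4, 12)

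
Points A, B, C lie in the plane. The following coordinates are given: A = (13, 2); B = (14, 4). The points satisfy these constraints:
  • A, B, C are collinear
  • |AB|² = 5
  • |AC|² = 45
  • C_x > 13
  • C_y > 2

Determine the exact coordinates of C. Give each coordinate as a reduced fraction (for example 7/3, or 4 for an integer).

C = (16, 8)

1. C_x = 16  [[A, B, C are collinear ⇒ -2x+1y+24=0] ∩ [|C−(13, 2)|²=45]]
2. C_y = 8  [[A, B, C are collinear ⇒ -2x+1y+24=0] ∩ [|C−(13, 2)|²=45]]
   so C = (16, 8)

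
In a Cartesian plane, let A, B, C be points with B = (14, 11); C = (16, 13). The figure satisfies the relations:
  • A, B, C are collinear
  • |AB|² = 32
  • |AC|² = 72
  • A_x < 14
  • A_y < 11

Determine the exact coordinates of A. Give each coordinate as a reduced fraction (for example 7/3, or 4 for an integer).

1. A_x = 10  [[A, B, C are collinear ⇒ -2x+2y+6=0] ∩ [|A−(14, 11)|²=32]]
2. A_y = 7  [[A, B, C are collinear ⇒ -2x+2y+6=0] ∩ [|A−(14, 11)|²=32]]
   so A = (10, 7)

A = (10, 7)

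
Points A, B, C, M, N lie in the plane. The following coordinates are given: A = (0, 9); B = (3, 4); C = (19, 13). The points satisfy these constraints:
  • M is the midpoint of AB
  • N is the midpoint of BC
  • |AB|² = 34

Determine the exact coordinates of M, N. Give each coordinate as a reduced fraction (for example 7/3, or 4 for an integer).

1. M_x = 3/2  [2·M = A+B = (0, 9)+(3, 4)]
2. M_y = 13/2  [2·M = A+B = (0, 9)+(3, 4)]
   so M = (3/2, 13/2)
3. N_x = 11  [2·N = B+C = (3, 4)+(19, 13)]
4. N_y = 17/2  [2·N = B+C = (3, 4)+(19, 13)]
   so N = (11, 17/2)

M = (3/2, 13/2)
N = (11, 17/2)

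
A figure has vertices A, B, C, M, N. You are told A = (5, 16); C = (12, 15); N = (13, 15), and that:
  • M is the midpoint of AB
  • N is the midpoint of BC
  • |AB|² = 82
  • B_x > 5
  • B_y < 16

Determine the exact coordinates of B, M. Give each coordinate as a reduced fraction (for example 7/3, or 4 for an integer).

1. B_x = 14  [B = 2·N−C = 2·(13, 15)−(12, 15)]
2. B_y = 15  [B = 2·N−C = 2·(13, 15)−(12, 15)]
   so B = (14, 15)
3. M_x = 19/2  [2·M = A+B = (5, 16)+(14, 15)]
4. M_y = 31/2  [2·M = A+B = (5, 16)+(14, 15)]
   so M = (19/2, 31/2)

B = (14, 15)
M = (19/2, 31/2)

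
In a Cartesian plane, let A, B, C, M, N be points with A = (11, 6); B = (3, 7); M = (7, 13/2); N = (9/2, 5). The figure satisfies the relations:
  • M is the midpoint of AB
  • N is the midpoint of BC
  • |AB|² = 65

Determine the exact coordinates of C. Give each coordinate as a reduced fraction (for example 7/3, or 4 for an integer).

C = (6, 3)

1. C_x = 6  [C = 2·N−B = 2·(9/2, 5)−(3, 7)]
2. C_y = 3  [C = 2·N−B = 2·(9/2, 5)−(3, 7)]
   so C = (6, 3)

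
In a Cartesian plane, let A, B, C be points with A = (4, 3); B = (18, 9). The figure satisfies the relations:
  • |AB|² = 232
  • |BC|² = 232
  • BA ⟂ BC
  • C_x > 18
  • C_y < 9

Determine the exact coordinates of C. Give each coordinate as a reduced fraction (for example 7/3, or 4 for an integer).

C = (24, -5)

1. C_x = 24  [[BA ⟂ BC ⇒ -14x-6y+306=0] ∩ [|C−(18, 9)|²=232]]
2. C_y = -5  [[BA ⟂ BC ⇒ -14x-6y+306=0] ∩ [|C−(18, 9)|²=232]]
   so C = (24, -5)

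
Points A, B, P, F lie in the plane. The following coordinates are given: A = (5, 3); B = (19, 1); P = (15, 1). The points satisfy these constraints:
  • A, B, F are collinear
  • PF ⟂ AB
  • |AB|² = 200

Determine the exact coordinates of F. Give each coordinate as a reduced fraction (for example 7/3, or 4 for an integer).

F = (377/25, 39/25)

1. F_x = 377/25  [[A, B, F are collinear ⇒ 2x+14y-52=0] ∩ [PF ⟂ AB ⇒ 14x-2y-208=0]]
2. F_y = 39/25  [[A, B, F are collinear ⇒ 2x+14y-52=0] ∩ [PF ⟂ AB ⇒ 14x-2y-208=0]]
   so F = (377/25, 39/25)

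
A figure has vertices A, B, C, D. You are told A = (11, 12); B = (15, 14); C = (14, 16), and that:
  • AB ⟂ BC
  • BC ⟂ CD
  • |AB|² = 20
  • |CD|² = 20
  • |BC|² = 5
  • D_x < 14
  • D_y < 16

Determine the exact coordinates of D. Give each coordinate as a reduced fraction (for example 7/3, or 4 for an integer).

1. D_x = 10  [[BC ⟂ CD ⇒ -1x+2y-18=0] ∩ [|D−(14, 16)|²=20]]
2. D_y = 14  [[BC ⟂ CD ⇒ -1x+2y-18=0] ∩ [|D−(14, 16)|²=20]]
   so D = (10, 14)

D = (10, 14)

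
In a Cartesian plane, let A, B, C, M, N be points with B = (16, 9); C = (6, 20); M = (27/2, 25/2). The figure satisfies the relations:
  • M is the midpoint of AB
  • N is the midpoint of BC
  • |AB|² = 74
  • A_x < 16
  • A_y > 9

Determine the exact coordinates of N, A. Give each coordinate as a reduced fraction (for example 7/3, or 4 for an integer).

1. A_x = 11  [A = 2·M−B = 2·(27/2, 25/2)−(16, 9)]
2. A_y = 16  [A = 2·M−B = 2·(27/2, 25/2)−(16, 9)]
   so A = (11, 16)
3. N_x = 11  [2·N = B+C = (16, 9)+(6, 20)]
4. N_y = 29/2  [2·N = B+C = (16, 9)+(6, 20)]
   so N = (11, 29/2)

N = (11, 29/2)
A = (11, 16)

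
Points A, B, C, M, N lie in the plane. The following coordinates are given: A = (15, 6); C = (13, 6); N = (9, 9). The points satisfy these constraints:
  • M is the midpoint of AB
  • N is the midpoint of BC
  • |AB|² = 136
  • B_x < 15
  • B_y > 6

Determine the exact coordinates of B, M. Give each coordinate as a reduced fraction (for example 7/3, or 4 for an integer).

1. B_x = 5  [B = 2·N−C = 2·(9, 9)−(13, 6)]
2. B_y = 12  [B = 2·N−C = 2·(9, 9)−(13, 6)]
   so B = (5, 12)
3. M_x = 10  [2·M = A+B = (15, 6)+(5, 12)]
4. M_y = 9  [2·M = A+B = (15, 6)+(5, 12)]
   so M = (10, 9)

B = (5, 12)
M = (10, 9)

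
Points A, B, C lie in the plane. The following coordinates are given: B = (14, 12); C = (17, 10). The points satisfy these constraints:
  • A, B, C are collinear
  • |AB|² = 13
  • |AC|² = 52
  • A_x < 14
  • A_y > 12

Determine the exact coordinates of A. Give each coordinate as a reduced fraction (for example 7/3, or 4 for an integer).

1. A_x = 11  [[A, B, C are collinear ⇒ 2x+3y-64=0] ∩ [|A−(14, 12)|²=13]]
2. A_y = 14  [[A, B, C are collinear ⇒ 2x+3y-64=0] ∩ [|A−(14, 12)|²=13]]
   so A = (11, 14)

A = (11, 14)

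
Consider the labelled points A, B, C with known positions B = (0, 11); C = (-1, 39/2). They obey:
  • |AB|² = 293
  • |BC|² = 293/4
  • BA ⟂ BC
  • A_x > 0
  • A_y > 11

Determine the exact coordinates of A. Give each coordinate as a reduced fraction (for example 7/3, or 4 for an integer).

A = (17, 13)

1. A_x = 17  [[BA ⟂ BC ⇒ -1x+17/2y-187/2=0] ∩ [|A−(0, 11)|²=293]]
2. A_y = 13  [[BA ⟂ BC ⇒ -1x+17/2y-187/2=0] ∩ [|A−(0, 11)|²=293]]
   so A = (17, 13)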